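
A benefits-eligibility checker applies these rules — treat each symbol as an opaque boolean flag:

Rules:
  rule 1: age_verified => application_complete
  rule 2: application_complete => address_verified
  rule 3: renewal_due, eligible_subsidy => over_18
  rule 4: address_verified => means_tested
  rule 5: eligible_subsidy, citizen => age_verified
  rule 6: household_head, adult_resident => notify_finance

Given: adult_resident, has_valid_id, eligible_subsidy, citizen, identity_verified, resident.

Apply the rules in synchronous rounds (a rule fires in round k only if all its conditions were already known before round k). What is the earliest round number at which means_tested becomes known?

4

Round 1: rule 5 [eligible_subsidy, citizen => age_verified]. Adds age_verified.
Round 2: rule 1 [age_verified => application_complete]. Adds application_complete.
Round 3: rule 2 [application_complete => address_verified]. Adds address_verified.
Round 4: rule 4 [address_verified => means_tested]. Adds means_tested.
means_tested first appears in round 4.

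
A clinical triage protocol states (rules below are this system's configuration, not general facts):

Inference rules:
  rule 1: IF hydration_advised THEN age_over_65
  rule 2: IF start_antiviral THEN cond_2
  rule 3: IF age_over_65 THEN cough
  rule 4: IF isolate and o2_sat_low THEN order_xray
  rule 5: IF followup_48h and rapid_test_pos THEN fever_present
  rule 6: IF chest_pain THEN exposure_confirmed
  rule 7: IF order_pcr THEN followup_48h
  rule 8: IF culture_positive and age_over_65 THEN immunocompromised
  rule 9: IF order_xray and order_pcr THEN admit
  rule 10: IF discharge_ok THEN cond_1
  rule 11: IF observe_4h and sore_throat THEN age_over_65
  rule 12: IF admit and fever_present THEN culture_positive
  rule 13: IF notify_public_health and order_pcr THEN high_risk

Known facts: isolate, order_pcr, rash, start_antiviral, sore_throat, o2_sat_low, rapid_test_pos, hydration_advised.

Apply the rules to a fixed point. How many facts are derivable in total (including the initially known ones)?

Round 1 — rule 1, rule 2, rule 4, rule 7, derive age_over_65, cond_2, order_xray, followup_48h.
Round 2 — rule 3, rule 5, rule 9, derive cough, fever_present, admit.
Round 3 — rule 12, derive culture_positive.
Round 4 — rule 8, derive immunocompromised.
Closure: {admit, age_over_65, cond_2, cough, culture_positive, fever_present, followup_48h, hydration_advised, immunocompromised, isolate, o2_sat_low, order_pcr, order_xray, rapid_test_pos, rash, sore_throat, start_antiviral} — 17 facts.

17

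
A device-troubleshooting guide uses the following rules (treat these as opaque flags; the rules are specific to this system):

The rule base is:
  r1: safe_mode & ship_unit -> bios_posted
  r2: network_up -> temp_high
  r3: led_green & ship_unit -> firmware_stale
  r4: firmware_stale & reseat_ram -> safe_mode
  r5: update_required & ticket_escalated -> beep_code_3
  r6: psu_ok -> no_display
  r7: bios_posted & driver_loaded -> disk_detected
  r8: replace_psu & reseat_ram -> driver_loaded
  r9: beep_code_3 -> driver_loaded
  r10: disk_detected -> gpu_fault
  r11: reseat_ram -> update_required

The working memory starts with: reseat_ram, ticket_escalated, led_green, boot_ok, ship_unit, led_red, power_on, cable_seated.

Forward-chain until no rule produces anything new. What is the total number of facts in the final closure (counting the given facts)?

Round 1: r3 [led_green & ship_unit -> firmware_stale]; r11 [reseat_ram -> update_required]. New: firmware_stale, update_required.
Round 2: r4 [firmware_stale & reseat_ram -> safe_mode]; r5 [update_required & ticket_escalated -> beep_code_3]. New: safe_mode, beep_code_3.
Round 3: r1 [safe_mode & ship_unit -> bios_posted]; r9 [beep_code_3 -> driver_loaded]. New: bios_posted, driver_loaded.
Round 4: r7 [bios_posted & driver_loaded -> disk_detected]. New: disk_detected.
Round 5: r10 [disk_detected -> gpu_fault]. New: gpu_fault.
Closure: {beep_code_3, bios_posted, boot_ok, cable_seated, disk_detected, driver_loaded, firmware_stale, gpu_fault, led_green, led_red, power_on, reseat_ram, safe_mode, ship_unit, ticket_escalated, update_required} — 16 facts.

16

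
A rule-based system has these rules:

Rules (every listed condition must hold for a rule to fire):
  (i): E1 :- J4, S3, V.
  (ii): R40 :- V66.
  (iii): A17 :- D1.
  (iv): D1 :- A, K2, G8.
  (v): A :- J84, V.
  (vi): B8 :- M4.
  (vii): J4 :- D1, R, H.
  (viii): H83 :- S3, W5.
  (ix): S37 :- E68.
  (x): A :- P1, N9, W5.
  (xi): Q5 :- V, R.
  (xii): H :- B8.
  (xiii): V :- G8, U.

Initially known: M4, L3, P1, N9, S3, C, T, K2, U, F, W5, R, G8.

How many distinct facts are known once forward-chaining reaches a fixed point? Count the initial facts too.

23

Round 1: (vi) [B8 :- M4.]; (viii) [H83 :- S3, W5.]; (x) [A :- P1, N9, W5.]; (xiii) [V :- G8, U.]. New: B8, H83, A, V.
Round 2: (iv) [D1 :- A, K2, G8.]; (xi) [Q5 :- V, R.]; (xii) [H :- B8.]. New: D1, Q5, H.
Round 3: (iii) [A17 :- D1.]; (vii) [J4 :- D1, R, H.]. New: A17, J4.
Round 4: (i) [E1 :- J4, S3, V.]. New: E1.
Closure: {A, A17, B8, C, D1, E1, F, G8, H, H83, J4, K2, L3, M4, N9, P1, Q5, R, S3, T, U, V, W5} — 23 facts.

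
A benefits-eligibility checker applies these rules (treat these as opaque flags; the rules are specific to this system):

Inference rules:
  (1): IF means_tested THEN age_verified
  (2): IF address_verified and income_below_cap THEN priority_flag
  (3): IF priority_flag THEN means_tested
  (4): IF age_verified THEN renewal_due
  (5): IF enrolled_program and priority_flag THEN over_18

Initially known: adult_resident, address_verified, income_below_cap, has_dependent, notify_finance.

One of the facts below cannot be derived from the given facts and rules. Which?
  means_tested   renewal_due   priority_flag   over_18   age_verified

over_18

[1] (2) [IF address_verified and income_below_cap THEN priority_flag]. ⇒ new: priority_flag.
[2] (3) [IF priority_flag THEN means_tested]. ⇒ new: means_tested.
[3] (1) [IF means_tested THEN age_verified]. ⇒ new: age_verified.
[4] (4) [IF age_verified THEN renewal_due]. ⇒ new: renewal_due.
Derived: age_verified (round 3), means_tested (round 2), renewal_due (round 4), priority_flag (round 1). over_18 never appears in any round.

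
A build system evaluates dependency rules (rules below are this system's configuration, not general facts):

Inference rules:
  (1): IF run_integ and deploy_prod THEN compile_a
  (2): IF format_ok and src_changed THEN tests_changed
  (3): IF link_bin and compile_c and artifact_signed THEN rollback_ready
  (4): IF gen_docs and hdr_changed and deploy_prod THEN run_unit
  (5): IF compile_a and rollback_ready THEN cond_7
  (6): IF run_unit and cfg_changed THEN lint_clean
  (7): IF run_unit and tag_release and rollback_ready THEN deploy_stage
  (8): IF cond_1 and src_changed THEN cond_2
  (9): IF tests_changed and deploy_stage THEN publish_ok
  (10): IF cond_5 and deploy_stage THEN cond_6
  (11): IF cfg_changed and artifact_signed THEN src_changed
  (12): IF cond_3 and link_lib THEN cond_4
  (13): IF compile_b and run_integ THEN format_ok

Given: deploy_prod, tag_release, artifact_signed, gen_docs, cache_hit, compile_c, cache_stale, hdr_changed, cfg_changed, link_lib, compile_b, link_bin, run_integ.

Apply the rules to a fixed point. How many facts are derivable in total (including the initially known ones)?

23

Round 1: (1) [IF run_integ and deploy_prod THEN compile_a]; (3) [IF link_bin and compile_c and artifact_signed THEN rollback_ready]; (4) [IF gen_docs and hdr_changed and deploy_prod THEN run_unit]; (11) [IF cfg_changed and artifact_signed THEN src_changed]; (13) [IF compile_b and run_integ THEN format_ok]. Adds compile_a, rollback_ready, run_unit, src_changed, format_ok.
Round 2: (2) [IF format_ok and src_changed THEN tests_changed]; (5) [IF compile_a and rollback_ready THEN cond_7]; (6) [IF run_unit and cfg_changed THEN lint_clean]; (7) [IF run_unit and tag_release and rollback_ready THEN deploy_stage]. Adds tests_changed, cond_7, lint_clean, deploy_stage.
Round 3: (9) [IF tests_changed and deploy_stage THEN publish_ok]. Adds publish_ok.
Closure: {artifact_signed, cache_hit, cache_stale, cfg_changed, compile_a, compile_b, compile_c, cond_7, deploy_prod, deploy_stage, format_ok, gen_docs, hdr_changed, link_bin, link_lib, lint_clean, publish_ok, rollback_ready, run_integ, run_unit, src_changed, tag_release, tests_changed} — 23 facts.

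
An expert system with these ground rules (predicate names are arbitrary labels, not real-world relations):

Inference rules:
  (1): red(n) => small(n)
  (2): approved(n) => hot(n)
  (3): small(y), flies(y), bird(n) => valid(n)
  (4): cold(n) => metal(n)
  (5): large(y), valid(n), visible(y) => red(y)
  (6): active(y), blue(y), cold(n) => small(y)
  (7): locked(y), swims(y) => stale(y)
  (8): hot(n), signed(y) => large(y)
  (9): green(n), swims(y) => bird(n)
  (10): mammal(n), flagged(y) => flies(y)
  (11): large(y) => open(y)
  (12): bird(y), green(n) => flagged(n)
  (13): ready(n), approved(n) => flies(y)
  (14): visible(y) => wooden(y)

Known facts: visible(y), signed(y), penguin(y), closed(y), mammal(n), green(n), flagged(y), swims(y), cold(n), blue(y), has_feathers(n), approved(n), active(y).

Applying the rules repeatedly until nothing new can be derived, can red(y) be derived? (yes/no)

Round 1 fires (2), (4), (6), (9), (10), (14), giving hot(n), metal(n), small(y), bird(n), flies(y), wooden(y).
Round 2 fires (3), (8), giving valid(n), large(y).
Round 3 fires (5), (11), giving red(y), open(y).
red(y) appears in round 3, so it is derivable.

yes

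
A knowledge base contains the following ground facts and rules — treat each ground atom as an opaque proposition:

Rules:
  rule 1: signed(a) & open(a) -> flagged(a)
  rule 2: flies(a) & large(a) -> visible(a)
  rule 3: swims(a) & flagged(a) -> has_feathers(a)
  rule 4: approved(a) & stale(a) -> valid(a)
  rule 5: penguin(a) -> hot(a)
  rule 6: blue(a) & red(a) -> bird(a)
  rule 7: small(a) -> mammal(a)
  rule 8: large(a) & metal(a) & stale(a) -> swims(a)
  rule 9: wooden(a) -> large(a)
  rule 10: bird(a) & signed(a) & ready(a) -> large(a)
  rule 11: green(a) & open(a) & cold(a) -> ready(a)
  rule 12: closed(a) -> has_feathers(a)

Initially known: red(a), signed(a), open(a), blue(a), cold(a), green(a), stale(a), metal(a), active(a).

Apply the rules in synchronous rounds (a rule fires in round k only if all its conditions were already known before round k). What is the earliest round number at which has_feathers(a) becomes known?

4

Round 1 — rule 1, rule 6, rule 11, derive flagged(a), bird(a), ready(a).
Round 2 — rule 10, derive large(a).
Round 3 — rule 8, derive swims(a).
Round 4 — rule 3, derive has_feathers(a).
has_feathers(a) first appears in round 4.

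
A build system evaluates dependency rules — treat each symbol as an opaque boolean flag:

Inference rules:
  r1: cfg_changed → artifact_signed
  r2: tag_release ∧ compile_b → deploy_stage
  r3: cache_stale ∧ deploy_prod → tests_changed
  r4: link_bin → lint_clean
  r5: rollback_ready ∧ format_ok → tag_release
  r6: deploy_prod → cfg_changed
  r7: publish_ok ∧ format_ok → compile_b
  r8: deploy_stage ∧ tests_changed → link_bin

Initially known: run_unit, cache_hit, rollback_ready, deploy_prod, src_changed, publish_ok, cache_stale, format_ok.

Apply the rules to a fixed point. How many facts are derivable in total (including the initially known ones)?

Round 1: r3 [cache_stale ∧ deploy_prod → tests_changed]; r5 [rollback_ready ∧ format_ok → tag_release]; r6 [deploy_prod → cfg_changed]; r7 [publish_ok ∧ format_ok → compile_b]. New: tests_changed, tag_release, cfg_changed, compile_b.
Round 2: r1 [cfg_changed → artifact_signed]; r2 [tag_release ∧ compile_b → deploy_stage]. New: artifact_signed, deploy_stage.
Round 3: r8 [deploy_stage ∧ tests_changed → link_bin]. New: link_bin.
Round 4: r4 [link_bin → lint_clean]. New: lint_clean.
Closure: {artifact_signed, cache_hit, cache_stale, cfg_changed, compile_b, deploy_prod, deploy_stage, format_ok, link_bin, lint_clean, publish_ok, rollback_ready, run_unit, src_changed, tag_release, tests_changed} — 16 facts.

16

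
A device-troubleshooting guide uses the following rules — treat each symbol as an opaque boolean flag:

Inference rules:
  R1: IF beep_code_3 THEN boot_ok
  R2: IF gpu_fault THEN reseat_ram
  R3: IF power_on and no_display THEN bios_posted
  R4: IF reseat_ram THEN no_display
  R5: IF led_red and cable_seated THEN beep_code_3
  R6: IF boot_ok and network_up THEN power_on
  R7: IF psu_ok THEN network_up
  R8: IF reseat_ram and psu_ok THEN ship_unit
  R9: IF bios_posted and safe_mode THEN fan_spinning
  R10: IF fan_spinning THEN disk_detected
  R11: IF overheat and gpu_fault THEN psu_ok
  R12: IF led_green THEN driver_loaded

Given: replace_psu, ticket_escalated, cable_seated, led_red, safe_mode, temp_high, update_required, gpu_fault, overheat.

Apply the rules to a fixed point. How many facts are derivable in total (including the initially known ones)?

20

Round 1 — R2, R5, R11, derive reseat_ram, beep_code_3, psu_ok.
Round 2 — R1, R4, R7, R8, derive boot_ok, no_display, network_up, ship_unit.
Round 3 — R6, derive power_on.
Round 4 — R3, derive bios_posted.
Round 5 — R9, derive fan_spinning.
Round 6 — R10, derive disk_detected.
Closure: {beep_code_3, bios_posted, boot_ok, cable_seated, disk_detected, fan_spinning, gpu_fault, led_red, network_up, no_display, overheat, power_on, psu_ok, replace_psu, reseat_ram, safe_mode, ship_unit, temp_high, ticket_escalated, update_required} — 20 facts.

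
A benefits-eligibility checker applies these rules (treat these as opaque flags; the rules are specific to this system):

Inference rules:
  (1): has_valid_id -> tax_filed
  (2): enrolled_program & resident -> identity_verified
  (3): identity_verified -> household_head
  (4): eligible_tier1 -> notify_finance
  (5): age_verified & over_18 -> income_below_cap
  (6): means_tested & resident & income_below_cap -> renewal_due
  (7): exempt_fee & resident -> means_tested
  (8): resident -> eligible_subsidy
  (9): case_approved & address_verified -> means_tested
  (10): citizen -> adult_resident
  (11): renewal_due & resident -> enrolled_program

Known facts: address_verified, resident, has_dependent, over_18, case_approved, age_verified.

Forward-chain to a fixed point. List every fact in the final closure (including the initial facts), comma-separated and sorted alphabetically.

Round 1: (5) [age_verified & over_18 -> income_below_cap]; (8) [resident -> eligible_subsidy]; (9) [case_approved & address_verified -> means_tested]. Adds income_below_cap, eligible_subsidy, means_tested.
Round 2: (6) [means_tested & resident & income_below_cap -> renewal_due]. Adds renewal_due.
Round 3: (11) [renewal_due & resident -> enrolled_program]. Adds enrolled_program.
Round 4: (2) [enrolled_program & resident -> identity_verified]. Adds identity_verified.
Round 5: (3) [identity_verified -> household_head]. Adds household_head.

address_verified, age_verified, case_approved, eligible_subsidy, enrolled_program, has_dependent, household_head, identity_verified, income_below_cap, means_tested, over_18, renewal_due, resident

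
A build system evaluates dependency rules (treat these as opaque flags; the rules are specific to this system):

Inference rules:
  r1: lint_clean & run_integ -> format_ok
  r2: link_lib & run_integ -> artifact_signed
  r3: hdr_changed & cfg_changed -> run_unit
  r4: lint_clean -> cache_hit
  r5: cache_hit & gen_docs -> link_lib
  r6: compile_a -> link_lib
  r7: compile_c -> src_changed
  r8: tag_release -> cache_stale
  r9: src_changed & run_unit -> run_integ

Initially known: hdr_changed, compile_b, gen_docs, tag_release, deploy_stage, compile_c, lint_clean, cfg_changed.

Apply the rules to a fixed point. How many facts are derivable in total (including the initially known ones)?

16

[1] r3 [hdr_changed & cfg_changed -> run_unit]; r4 [lint_clean -> cache_hit]; r7 [compile_c -> src_changed]; r8 [tag_release -> cache_stale]. ⇒ new: run_unit, cache_hit, src_changed, cache_stale.
[2] r5 [cache_hit & gen_docs -> link_lib]; r9 [src_changed & run_unit -> run_integ]. ⇒ new: link_lib, run_integ.
[3] r1 [lint_clean & run_integ -> format_ok]; r2 [link_lib & run_integ -> artifact_signed]. ⇒ new: format_ok, artifact_signed.
Closure: {artifact_signed, cache_hit, cache_stale, cfg_changed, compile_b, compile_c, deploy_stage, format_ok, gen_docs, hdr_changed, link_lib, lint_clean, run_integ, run_unit, src_changed, tag_release} — 16 facts.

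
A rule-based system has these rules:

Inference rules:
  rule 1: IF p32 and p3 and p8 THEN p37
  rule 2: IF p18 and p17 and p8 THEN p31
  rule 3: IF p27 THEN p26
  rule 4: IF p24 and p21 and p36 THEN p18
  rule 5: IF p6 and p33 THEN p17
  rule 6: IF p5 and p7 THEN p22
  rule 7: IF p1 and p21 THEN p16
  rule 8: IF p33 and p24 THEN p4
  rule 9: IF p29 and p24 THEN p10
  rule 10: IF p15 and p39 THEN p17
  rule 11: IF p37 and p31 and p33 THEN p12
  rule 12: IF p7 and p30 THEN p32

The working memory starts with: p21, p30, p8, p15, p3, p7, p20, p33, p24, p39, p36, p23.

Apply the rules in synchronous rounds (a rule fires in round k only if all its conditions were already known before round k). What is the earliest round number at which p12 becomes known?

Round 1: rule 4 [IF p24 and p21 and p36 THEN p18]; rule 8 [IF p33 and p24 THEN p4]; rule 10 [IF p15 and p39 THEN p17]; rule 12 [IF p7 and p30 THEN p32]. Adds p18, p4, p17, p32.
Round 2: rule 1 [IF p32 and p3 and p8 THEN p37]; rule 2 [IF p18 and p17 and p8 THEN p31]. Adds p37, p31.
Round 3: rule 11 [IF p37 and p31 and p33 THEN p12]. Adds p12.
p12 first appears in round 3.

3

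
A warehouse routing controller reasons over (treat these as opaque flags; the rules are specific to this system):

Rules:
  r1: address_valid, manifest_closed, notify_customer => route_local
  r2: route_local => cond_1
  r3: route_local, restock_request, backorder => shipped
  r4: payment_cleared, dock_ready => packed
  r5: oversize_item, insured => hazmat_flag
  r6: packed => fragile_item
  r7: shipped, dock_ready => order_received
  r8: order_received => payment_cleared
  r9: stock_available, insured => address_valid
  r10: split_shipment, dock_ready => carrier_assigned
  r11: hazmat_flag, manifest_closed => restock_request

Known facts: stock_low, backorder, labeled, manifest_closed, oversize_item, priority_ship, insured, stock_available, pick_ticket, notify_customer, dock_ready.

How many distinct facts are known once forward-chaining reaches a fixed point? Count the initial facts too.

21

Round 1: r5 [oversize_item, insured => hazmat_flag]; r9 [stock_available, insured => address_valid]. New: hazmat_flag, address_valid.
Round 2: r1 [address_valid, manifest_closed, notify_customer => route_local]; r11 [hazmat_flag, manifest_closed => restock_request]. New: route_local, restock_request.
Round 3: r2 [route_local => cond_1]; r3 [route_local, restock_request, backorder => shipped]. New: cond_1, shipped.
Round 4: r7 [shipped, dock_ready => order_received]. New: order_received.
Round 5: r8 [order_received => payment_cleared]. New: payment_cleared.
Round 6: r4 [payment_cleared, dock_ready => packed]. New: packed.
Round 7: r6 [packed => fragile_item]. New: fragile_item.
Closure: {address_valid, backorder, cond_1, dock_ready, fragile_item, hazmat_flag, insured, labeled, manifest_closed, notify_customer, order_received, oversize_item, packed, payment_cleared, pick_ticket, priority_ship, restock_request, route_local, shipped, stock_available, stock_low} — 21 facts.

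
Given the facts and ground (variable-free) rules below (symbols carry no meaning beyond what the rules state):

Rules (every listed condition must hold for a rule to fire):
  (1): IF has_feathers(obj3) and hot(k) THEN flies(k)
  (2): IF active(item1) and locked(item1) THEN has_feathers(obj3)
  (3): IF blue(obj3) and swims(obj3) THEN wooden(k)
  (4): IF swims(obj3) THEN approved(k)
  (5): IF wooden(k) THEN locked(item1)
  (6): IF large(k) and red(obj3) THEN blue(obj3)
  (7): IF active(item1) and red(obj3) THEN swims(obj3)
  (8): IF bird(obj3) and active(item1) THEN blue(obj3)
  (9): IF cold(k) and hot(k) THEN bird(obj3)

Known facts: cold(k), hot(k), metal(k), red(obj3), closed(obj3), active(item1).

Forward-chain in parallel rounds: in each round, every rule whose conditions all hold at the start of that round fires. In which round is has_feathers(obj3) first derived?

5

Round 1: (7) [IF active(item1) and red(obj3) THEN swims(obj3)]; (9) [IF cold(k) and hot(k) THEN bird(obj3)]. New: swims(obj3), bird(obj3).
Round 2: (4) [IF swims(obj3) THEN approved(k)]; (8) [IF bird(obj3) and active(item1) THEN blue(obj3)]. New: approved(k), blue(obj3).
Round 3: (3) [IF blue(obj3) and swims(obj3) THEN wooden(k)]. New: wooden(k).
Round 4: (5) [IF wooden(k) THEN locked(item1)]. New: locked(item1).
Round 5: (2) [IF active(item1) and locked(item1) THEN has_feathers(obj3)]. New: has_feathers(obj3).
has_feathers(obj3) first appears in round 5.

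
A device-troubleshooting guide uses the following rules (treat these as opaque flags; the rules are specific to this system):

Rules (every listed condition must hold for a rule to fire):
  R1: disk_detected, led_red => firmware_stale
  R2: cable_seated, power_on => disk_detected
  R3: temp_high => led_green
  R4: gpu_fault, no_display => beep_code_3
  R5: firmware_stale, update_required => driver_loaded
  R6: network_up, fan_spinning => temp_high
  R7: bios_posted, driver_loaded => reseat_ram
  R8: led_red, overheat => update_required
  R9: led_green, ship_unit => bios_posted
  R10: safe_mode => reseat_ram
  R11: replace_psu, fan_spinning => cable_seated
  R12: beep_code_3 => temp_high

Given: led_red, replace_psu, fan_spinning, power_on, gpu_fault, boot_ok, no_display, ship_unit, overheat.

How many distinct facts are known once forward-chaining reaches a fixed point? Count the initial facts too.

Round 1 — R4, R8, R11, derive beep_code_3, update_required, cable_seated.
Round 2 — R2, R12, derive disk_detected, temp_high.
Round 3 — R1, R3, derive firmware_stale, led_green.
Round 4 — R5, R9, derive driver_loaded, bios_posted.
Round 5 — R7, derive reseat_ram.
Closure: {beep_code_3, bios_posted, boot_ok, cable_seated, disk_detected, driver_loaded, fan_spinning, firmware_stale, gpu_fault, led_green, led_red, no_display, overheat, power_on, replace_psu, reseat_ram, ship_unit, temp_high, update_required} — 19 facts.

19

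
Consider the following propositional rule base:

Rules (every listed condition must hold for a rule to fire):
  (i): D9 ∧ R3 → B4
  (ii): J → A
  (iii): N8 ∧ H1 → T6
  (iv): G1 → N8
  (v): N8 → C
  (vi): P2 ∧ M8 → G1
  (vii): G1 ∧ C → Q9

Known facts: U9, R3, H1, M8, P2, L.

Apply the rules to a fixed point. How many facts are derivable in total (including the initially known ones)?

Round 1: (vi) [P2 ∧ M8 → G1]. Adds G1.
Round 2: (iv) [G1 → N8]. Adds N8.
Round 3: (iii) [N8 ∧ H1 → T6]; (v) [N8 → C]. Adds T6, C.
Round 4: (vii) [G1 ∧ C → Q9]. Adds Q9.
Closure: {C, G1, H1, L, M8, N8, P2, Q9, R3, T6, U9} — 11 facts.

11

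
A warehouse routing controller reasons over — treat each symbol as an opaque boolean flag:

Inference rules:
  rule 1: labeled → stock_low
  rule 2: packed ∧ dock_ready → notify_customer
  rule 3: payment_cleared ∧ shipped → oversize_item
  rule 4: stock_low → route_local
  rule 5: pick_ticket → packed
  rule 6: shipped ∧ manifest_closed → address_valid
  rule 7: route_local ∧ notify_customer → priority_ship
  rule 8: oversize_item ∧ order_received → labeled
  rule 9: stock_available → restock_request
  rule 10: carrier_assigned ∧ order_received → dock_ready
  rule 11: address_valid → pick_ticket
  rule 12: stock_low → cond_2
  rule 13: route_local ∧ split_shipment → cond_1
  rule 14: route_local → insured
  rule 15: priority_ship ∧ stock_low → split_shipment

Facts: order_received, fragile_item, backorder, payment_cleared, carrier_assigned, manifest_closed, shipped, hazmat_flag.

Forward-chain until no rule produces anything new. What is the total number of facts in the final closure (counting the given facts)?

Round 1 — rule 3, rule 6, rule 10, derive oversize_item, address_valid, dock_ready.
Round 2 — rule 8, rule 11, derive labeled, pick_ticket.
Round 3 — rule 1, rule 5, derive stock_low, packed.
Round 4 — rule 2, rule 4, rule 12, derive notify_customer, route_local, cond_2.
Round 5 — rule 7, rule 14, derive priority_ship, insured.
Round 6 — rule 15, derive split_shipment.
Round 7 — rule 13, derive cond_1.
Closure: {address_valid, backorder, carrier_assigned, cond_1, cond_2, dock_ready, fragile_item, hazmat_flag, insured, labeled, manifest_closed, notify_customer, order_received, oversize_item, packed, payment_cleared, pick_ticket, priority_ship, route_local, shipped, split_shipment, stock_low} — 22 facts.

22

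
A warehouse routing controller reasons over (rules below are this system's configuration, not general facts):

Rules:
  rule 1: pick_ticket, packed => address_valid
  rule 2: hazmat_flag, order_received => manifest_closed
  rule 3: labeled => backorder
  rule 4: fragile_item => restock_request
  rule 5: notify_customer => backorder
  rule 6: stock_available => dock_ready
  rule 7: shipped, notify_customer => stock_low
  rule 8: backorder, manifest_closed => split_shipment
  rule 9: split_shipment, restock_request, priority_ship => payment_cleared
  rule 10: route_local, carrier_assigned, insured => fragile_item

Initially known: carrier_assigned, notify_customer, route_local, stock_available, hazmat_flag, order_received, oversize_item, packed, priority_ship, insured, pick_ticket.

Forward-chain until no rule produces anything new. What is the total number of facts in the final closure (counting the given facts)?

19

Round 1: rule 1 [pick_ticket, packed => address_valid]; rule 2 [hazmat_flag, order_received => manifest_closed]; rule 5 [notify_customer => backorder]; rule 6 [stock_available => dock_ready]; rule 10 [route_local, carrier_assigned, insured => fragile_item]. New: address_valid, manifest_closed, backorder, dock_ready, fragile_item.
Round 2: rule 4 [fragile_item => restock_request]; rule 8 [backorder, manifest_closed => split_shipment]. New: restock_request, split_shipment.
Round 3: rule 9 [split_shipment, restock_request, priority_ship => payment_cleared]. New: payment_cleared.
Closure: {address_valid, backorder, carrier_assigned, dock_ready, fragile_item, hazmat_flag, insured, manifest_closed, notify_customer, order_received, oversize_item, packed, payment_cleared, pick_ticket, priority_ship, restock_request, route_local, split_shipment, stock_available} — 19 facts.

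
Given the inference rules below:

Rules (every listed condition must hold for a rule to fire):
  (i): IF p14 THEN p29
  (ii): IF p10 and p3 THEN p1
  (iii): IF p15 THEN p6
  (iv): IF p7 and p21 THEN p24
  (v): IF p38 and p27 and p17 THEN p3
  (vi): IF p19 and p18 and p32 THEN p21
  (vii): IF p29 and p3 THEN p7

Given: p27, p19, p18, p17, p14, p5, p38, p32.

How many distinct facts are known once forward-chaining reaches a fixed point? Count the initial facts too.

[1] (i) [IF p14 THEN p29]; (v) [IF p38 and p27 and p17 THEN p3]; (vi) [IF p19 and p18 and p32 THEN p21]. ⇒ new: p29, p3, p21.
[2] (vii) [IF p29 and p3 THEN p7]. ⇒ new: p7.
[3] (iv) [IF p7 and p21 THEN p24]. ⇒ new: p24.
Closure: {p14, p17, p18, p19, p21, p24, p27, p29, p3, p32, p38, p5, p7} — 13 facts.

13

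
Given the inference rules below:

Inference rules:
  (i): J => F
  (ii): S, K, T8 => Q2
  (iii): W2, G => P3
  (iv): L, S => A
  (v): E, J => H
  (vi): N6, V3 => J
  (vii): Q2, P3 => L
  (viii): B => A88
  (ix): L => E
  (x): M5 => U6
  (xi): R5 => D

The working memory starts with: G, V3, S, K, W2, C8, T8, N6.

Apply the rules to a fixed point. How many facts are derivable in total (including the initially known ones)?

Round 1 fires (ii), (iii), (vi), giving Q2, P3, J.
Round 2 fires (i), (vii), giving F, L.
Round 3 fires (iv), (ix), giving A, E.
Round 4 fires (v), giving H.
Closure: {A, C8, E, F, G, H, J, K, L, N6, P3, Q2, S, T8, V3, W2} — 16 facts.

16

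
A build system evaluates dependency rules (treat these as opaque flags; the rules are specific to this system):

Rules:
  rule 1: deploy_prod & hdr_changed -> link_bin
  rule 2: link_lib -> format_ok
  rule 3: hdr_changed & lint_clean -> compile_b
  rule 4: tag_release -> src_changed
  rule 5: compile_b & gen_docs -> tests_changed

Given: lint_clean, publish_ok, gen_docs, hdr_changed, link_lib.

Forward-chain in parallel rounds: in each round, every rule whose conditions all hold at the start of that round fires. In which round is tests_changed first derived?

[1] rule 2 [link_lib -> format_ok]; rule 3 [hdr_changed & lint_clean -> compile_b]. ⇒ new: format_ok, compile_b.
[2] rule 5 [compile_b & gen_docs -> tests_changed]. ⇒ new: tests_changed.
tests_changed first appears in round 2.

2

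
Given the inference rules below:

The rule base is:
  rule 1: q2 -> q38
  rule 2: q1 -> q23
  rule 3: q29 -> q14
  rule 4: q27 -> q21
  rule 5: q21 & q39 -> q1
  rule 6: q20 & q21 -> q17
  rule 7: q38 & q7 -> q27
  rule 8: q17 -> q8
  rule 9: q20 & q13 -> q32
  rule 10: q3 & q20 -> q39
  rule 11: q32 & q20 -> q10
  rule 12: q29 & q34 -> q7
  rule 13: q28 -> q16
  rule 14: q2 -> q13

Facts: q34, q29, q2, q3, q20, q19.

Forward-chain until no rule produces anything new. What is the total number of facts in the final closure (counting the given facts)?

19

Round 1 fires rule 1, rule 3, rule 10, rule 12, rule 14, giving q38, q14, q39, q7, q13.
Round 2 fires rule 7, rule 9, giving q27, q32.
Round 3 fires rule 4, rule 11, giving q21, q10.
Round 4 fires rule 5, rule 6, giving q1, q17.
Round 5 fires rule 2, rule 8, giving q23, q8.
Closure: {q1, q10, q13, q14, q17, q19, q2, q20, q21, q23, q27, q29, q3, q32, q34, q38, q39, q7, q8} — 19 facts.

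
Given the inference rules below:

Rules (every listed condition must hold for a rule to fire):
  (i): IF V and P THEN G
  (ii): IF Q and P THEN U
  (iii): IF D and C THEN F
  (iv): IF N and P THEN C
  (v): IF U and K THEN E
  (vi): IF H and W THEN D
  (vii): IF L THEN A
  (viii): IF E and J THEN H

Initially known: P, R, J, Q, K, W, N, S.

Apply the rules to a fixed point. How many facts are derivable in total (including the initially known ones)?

14

Round 1 — (ii), (iv), derive U, C.
Round 2 — (v), derive E.
Round 3 — (viii), derive H.
Round 4 — (vi), derive D.
Round 5 — (iii), derive F.
Closure: {C, D, E, F, H, J, K, N, P, Q, R, S, U, W} — 14 facts.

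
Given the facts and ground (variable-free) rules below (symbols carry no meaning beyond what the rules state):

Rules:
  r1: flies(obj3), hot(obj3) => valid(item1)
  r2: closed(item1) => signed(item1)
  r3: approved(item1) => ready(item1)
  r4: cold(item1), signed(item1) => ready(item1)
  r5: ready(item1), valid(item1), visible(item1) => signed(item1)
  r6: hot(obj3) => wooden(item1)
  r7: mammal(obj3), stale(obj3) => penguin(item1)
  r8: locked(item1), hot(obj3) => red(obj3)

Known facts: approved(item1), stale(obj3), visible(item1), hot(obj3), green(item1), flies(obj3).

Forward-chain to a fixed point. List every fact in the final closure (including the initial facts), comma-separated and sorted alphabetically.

Round 1: r1 [flies(obj3), hot(obj3) => valid(item1)]; r3 [approved(item1) => ready(item1)]; r6 [hot(obj3) => wooden(item1)]. Adds valid(item1), ready(item1), wooden(item1).
Round 2: r5 [ready(item1), valid(item1), visible(item1) => signed(item1)]. Adds signed(item1).

approved(item1), flies(obj3), green(item1), hot(obj3), ready(item1), signed(item1), stale(obj3), valid(item1), visible(item1), wooden(item1)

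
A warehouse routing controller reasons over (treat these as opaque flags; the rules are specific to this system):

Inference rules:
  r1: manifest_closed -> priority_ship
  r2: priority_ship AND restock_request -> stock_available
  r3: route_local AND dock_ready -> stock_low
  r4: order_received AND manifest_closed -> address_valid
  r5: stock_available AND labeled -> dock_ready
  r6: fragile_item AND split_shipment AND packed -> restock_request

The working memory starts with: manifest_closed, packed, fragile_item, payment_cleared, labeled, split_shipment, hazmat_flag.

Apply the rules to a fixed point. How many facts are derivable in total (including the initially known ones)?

11

Round 1: r1 [manifest_closed -> priority_ship]; r6 [fragile_item AND split_shipment AND packed -> restock_request]. New: priority_ship, restock_request.
Round 2: r2 [priority_ship AND restock_request -> stock_available]. New: stock_available.
Round 3: r5 [stock_available AND labeled -> dock_ready]. New: dock_ready.
Closure: {dock_ready, fragile_item, hazmat_flag, labeled, manifest_closed, packed, payment_cleared, priority_ship, restock_request, split_shipment, stock_available} — 11 facts.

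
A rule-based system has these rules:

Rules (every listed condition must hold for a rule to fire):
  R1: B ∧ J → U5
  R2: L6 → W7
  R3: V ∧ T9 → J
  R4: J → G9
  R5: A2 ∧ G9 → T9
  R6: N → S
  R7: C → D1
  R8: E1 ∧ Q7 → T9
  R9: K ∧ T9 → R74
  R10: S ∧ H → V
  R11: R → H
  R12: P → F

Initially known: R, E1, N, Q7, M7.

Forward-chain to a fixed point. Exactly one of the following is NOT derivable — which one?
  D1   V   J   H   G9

Round 1: R6 [N → S]; R8 [E1 ∧ Q7 → T9]; R11 [R → H]. Adds S, T9, H.
Round 2: R10 [S ∧ H → V]. Adds V.
Round 3: R3 [V ∧ T9 → J]. Adds J.
Round 4: R4 [J → G9]. Adds G9.
Derived: G9 (round 4), J (round 3), V (round 2), H (round 1). D1 never appears in any round.

D1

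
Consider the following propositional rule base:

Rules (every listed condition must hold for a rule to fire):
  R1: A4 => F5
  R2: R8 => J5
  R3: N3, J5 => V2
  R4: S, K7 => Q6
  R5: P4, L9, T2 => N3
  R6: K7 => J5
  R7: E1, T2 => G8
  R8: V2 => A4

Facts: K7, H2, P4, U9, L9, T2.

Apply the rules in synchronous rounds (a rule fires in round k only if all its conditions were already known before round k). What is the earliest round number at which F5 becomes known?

Round 1 fires R5, R6, giving N3, J5.
Round 2 fires R3, giving V2.
Round 3 fires R8, giving A4.
Round 4 fires R1, giving F5.
F5 first appears in round 4.

4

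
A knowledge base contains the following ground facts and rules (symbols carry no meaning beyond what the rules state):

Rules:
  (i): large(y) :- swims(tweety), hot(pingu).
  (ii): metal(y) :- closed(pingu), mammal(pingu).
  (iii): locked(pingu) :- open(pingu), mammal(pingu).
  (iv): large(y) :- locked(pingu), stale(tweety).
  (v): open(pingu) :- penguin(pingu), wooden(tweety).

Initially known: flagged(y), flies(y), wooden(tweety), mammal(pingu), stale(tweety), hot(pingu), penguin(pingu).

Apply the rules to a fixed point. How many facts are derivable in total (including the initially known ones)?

10

Round 1 fires (v), giving open(pingu).
Round 2 fires (iii), giving locked(pingu).
Round 3 fires (iv), giving large(y).
Closure: {flagged(y), flies(y), hot(pingu), large(y), locked(pingu), mammal(pingu), open(pingu), penguin(pingu), stale(tweety), wooden(tweety)} — 10 facts.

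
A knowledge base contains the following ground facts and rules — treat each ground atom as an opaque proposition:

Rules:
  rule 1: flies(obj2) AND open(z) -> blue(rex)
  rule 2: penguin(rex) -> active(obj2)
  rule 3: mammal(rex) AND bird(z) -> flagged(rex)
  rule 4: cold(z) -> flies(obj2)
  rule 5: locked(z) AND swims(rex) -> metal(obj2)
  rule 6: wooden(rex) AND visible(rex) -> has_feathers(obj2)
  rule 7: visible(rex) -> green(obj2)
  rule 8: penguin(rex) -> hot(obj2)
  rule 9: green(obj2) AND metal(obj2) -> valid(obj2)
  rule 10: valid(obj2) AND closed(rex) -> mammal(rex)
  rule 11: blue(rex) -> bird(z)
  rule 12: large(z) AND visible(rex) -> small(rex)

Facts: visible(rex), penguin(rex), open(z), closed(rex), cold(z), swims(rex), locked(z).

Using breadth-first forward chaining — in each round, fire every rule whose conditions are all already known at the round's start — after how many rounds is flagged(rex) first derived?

Round 1 — rule 2, rule 4, rule 5, rule 7, rule 8, derive active(obj2), flies(obj2), metal(obj2), green(obj2), hot(obj2).
Round 2 — rule 1, rule 9, derive blue(rex), valid(obj2).
Round 3 — rule 10, rule 11, derive mammal(rex), bird(z).
Round 4 — rule 3, derive flagged(rex).
flagged(rex) first appears in round 4.

4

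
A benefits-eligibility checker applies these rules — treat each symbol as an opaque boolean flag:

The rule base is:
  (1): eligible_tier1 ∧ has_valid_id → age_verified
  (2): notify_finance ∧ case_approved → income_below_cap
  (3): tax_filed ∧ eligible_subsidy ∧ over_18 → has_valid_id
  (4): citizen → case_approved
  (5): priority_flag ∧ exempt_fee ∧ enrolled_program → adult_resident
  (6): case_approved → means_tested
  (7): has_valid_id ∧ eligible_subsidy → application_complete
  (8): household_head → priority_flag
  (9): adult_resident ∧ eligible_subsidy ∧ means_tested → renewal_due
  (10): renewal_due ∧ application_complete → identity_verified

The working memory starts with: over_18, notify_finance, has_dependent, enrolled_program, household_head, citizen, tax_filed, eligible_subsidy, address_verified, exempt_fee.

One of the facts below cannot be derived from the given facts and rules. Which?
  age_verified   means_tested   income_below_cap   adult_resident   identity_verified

age_verified

Round 1 fires (3), (4), (8), giving has_valid_id, case_approved, priority_flag.
Round 2 fires (2), (5), (6), (7), giving income_below_cap, adult_resident, means_tested, application_complete.
Round 3 fires (9), giving renewal_due.
Round 4 fires (10), giving identity_verified.
Derived: adult_resident (round 2), income_below_cap (round 2), means_tested (round 2), identity_verified (round 4). age_verified never appears in any round.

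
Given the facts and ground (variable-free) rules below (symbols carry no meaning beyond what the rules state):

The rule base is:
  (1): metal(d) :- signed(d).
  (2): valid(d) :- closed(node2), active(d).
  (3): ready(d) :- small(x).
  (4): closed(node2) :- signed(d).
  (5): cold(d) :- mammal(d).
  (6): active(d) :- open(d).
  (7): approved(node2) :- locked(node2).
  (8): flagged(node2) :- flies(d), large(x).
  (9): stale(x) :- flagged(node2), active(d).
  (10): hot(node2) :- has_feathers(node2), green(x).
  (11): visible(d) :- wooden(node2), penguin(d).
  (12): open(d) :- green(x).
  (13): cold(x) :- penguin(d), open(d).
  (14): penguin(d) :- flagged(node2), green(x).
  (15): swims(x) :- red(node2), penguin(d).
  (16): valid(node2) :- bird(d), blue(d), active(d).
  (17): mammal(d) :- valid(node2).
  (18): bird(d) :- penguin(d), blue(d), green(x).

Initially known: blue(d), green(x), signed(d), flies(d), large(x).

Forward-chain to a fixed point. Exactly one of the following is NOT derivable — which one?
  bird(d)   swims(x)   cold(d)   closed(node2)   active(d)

swims(x)

Round 1: (1) [metal(d) :- signed(d).]; (4) [closed(node2) :- signed(d).]; (8) [flagged(node2) :- flies(d), large(x).]; (12) [open(d) :- green(x).]. New: metal(d), closed(node2), flagged(node2), open(d).
Round 2: (6) [active(d) :- open(d).]; (14) [penguin(d) :- flagged(node2), green(x).]. New: active(d), penguin(d).
Round 3: (2) [valid(d) :- closed(node2), active(d).]; (9) [stale(x) :- flagged(node2), active(d).]; (13) [cold(x) :- penguin(d), open(d).]; (18) [bird(d) :- penguin(d), blue(d), green(x).]. New: valid(d), stale(x), cold(x), bird(d).
Round 4: (16) [valid(node2) :- bird(d), blue(d), active(d).]. New: valid(node2).
Round 5: (17) [mammal(d) :- valid(node2).]. New: mammal(d).
Round 6: (5) [cold(d) :- mammal(d).]. New: cold(d).
Derived: active(d) (round 2), cold(d) (round 6), closed(node2) (round 1), bird(d) (round 3). swims(x) never appears in any round.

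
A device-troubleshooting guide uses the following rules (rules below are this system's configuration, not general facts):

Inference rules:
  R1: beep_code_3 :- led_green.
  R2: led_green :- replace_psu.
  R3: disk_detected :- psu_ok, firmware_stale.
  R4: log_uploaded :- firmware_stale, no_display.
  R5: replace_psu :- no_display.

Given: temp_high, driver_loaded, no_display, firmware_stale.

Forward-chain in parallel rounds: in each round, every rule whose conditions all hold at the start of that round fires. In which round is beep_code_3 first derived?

3

Round 1 — R4, R5, derive log_uploaded, replace_psu.
Round 2 — R2, derive led_green.
Round 3 — R1, derive beep_code_3.
beep_code_3 first appears in round 3.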